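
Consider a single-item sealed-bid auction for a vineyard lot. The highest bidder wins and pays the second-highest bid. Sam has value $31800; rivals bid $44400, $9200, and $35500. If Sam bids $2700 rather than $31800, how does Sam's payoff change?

The highest competing bid is $44400.
Bidding truthfully at $31800: the top bid is $44400 (a rival), so Sam loses. Payoff = $0.
Bidding $2700: the top bid is $44400 (a rival), so Sam loses. Payoff = $0.
Change = $0 − $0 = $0.
The bid only affects whether you win, not the price — here both bids land on the same side of the top rival bid, so the deviation is payoff-neutral.

$0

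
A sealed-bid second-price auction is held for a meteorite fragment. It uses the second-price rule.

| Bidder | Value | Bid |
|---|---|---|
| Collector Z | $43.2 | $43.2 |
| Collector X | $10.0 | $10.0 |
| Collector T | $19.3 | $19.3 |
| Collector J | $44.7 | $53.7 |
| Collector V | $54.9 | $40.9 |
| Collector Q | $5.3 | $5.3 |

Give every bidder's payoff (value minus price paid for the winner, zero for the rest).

Bids in descending order: Collector J $53.7; Collector Z $43.2; Collector V $40.9; Collector T $19.3; Collector X $10.0; Collector Q $5.3.
Collector J has the top bid and wins; the price is the second-highest bid, $43.2.
Collector J's payoff = $44.7 − $43.2 = $1.5. All other bidders lose, so their payoff is 0.

Payoffs: Collector Z $0.0, Collector X $0.0, Collector T $0.0, Collector J $1.5, Collector V $0.0, Collector Q $0.0.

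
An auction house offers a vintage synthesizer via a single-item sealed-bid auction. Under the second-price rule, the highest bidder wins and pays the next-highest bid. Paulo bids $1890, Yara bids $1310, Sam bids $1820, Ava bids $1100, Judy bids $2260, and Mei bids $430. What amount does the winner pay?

Price paid: $1890.

Bids in descending order: Judy $2260 > Paulo $1890 > Sam $1820 > Yara $1310 > Ava $1100 > Mei $430.
Judy has the highest bid, so Judy wins.
The second-highest bid is $1890, so that is what Judy pays.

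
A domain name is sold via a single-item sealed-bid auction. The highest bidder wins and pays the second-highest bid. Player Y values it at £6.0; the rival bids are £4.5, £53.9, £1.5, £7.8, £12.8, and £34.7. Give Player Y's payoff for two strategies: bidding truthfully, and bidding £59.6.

The highest competing bid is £53.9.
Bidding truthfully at £6.0: the top bid is £53.9 (a rival), so Player Y loses. Payoff = £0.0.
Bidding £59.6: Player Y has the top bid, wins, and pays the second-highest bid £53.9. Payoff = £6.0 − £53.9 = -£47.9.
Deviating from a truthful bid can only lose payoff in a second-price auction — never gain.

(a) £0.0  (b) -£47.9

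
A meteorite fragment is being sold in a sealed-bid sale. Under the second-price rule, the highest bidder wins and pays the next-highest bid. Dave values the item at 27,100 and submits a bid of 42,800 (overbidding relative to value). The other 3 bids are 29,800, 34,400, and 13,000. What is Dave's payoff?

Highest competing bid: 34,400.
Dave's bid 42,800 is the highest overall, so Dave wins and pays the second-highest bid, 34,400.
Payoff = value − price = 27,100 − 34,400 = -7,300.
Overbidding won the item at a price above value — truthful bidding would have avoided this loss.

Dave's payoff: -7,300.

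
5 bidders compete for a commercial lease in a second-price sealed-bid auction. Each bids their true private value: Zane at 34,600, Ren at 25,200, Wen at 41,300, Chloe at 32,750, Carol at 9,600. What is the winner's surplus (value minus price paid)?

Bids in descending order: Wen 41,300, then Zane 34,600, then Chloe 32,750, then Ren 25,200, then Carol 9,600.
Wen wins with the top bid and pays the second-highest, 34,600.
Surplus = 41,300 − 34,600 = 6,700.

6,700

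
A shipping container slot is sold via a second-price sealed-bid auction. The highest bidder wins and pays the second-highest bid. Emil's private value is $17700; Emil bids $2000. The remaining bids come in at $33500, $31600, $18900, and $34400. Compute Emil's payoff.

Highest competing bid: $34400.
Emil's bid $2000 is not the highest, so Emil loses, pays nothing, and earns zero payoff.

$0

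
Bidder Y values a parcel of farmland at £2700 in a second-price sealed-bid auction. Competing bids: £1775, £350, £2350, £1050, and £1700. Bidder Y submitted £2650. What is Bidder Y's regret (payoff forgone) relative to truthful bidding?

The highest competing bid is £2350.
Bidding truthfully at £2700: Bidder Y has the top bid, wins, and pays the second-highest bid £2350. Payoff = £2700 − £2350 = £350.
Bidding £2650: Bidder Y has the top bid, wins, and pays the second-highest bid £2350. Payoff = £2700 − £2350 = £350.
Regret = truthful payoff − actual payoff = £350 − £350 = £0.

£0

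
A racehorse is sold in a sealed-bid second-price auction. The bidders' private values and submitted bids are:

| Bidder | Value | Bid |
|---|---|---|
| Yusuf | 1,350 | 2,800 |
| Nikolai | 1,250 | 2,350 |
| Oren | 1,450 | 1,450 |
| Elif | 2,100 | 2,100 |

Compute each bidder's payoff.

Yusuf -1,000, Nikolai 0, Oren 0, Elif 0.

Ordered from highest: Yusuf 2,800; Nikolai 2,350; Elif 2,100; Oren 1,450.
Yusuf has the top bid and wins; the price is the second-highest bid, 2,350.
Yusuf's payoff = 1,350 − 2,350 = -1,000. All other bidders lose, so their payoff is 0.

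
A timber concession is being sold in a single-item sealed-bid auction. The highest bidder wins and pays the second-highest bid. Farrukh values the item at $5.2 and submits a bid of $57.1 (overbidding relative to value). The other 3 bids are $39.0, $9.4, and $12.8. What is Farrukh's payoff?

Highest competing bid: $39.0.
Farrukh's bid $57.1 is the highest overall, so Farrukh wins and pays the second-highest bid, $39.0.
Payoff = value − price = $5.2 − $39.0 = -$33.8.

Farrukh's payoff: -$33.8.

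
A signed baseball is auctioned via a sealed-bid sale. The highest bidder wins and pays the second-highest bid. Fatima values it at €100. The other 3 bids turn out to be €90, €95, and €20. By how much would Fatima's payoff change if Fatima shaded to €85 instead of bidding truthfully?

The highest competing bid is €95.
Bidding truthfully at €100: Fatima has the top bid, wins, and pays the second-highest bid €95. Payoff = €100 − €95 = €5.
Bidding €85: the top bid is €95 (a rival), so Fatima loses. Payoff = €0.
Change = €0 − €5 = -€5.

-€5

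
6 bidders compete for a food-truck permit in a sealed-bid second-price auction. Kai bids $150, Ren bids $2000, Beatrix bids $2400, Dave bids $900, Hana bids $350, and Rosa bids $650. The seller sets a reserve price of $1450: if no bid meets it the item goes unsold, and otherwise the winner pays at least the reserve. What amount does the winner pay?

Sorted high to low: Beatrix $2400 > Ren $2000 > Dave $900 > Rosa $650 > Hana $350 > Kai $150.
Beatrix has the highest bid, so Beatrix wins.
The second-highest bid is $2000, which exceeds the reserve, so that sets the price.

$2000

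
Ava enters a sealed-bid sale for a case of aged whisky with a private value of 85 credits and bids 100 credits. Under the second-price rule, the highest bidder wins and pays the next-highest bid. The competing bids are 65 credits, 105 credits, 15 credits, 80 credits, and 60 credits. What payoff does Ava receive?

0 credits

Highest competing bid: 105 credits.
Ava's bid 100 credits is not the highest, so Ava loses, pays nothing, and earns zero payoff.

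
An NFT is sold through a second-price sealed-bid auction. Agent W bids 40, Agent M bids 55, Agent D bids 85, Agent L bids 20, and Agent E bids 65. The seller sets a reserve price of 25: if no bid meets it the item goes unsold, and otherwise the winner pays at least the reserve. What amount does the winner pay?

65

Bids in descending order: Agent D 85 > Agent E 65 > Agent M 55 > Agent W 40 > Agent L 20.
Agent D has the highest bid, so Agent D wins.
The second-highest bid is 65, which exceeds the reserve, so that sets the price.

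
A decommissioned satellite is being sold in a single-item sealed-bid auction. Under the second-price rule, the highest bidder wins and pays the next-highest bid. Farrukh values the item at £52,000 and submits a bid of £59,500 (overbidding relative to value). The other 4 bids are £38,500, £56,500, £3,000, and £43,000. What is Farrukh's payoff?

Payoff = -£4,500.

Highest competing bid: £56,500.
Farrukh's bid £59,500 is the highest overall, so Farrukh wins and pays the second-highest bid, £56,500.
Payoff = value − price = £52,000 − £56,500 = -£4,500.
Overbidding won the item at a price above value — truthful bidding would have avoided this loss.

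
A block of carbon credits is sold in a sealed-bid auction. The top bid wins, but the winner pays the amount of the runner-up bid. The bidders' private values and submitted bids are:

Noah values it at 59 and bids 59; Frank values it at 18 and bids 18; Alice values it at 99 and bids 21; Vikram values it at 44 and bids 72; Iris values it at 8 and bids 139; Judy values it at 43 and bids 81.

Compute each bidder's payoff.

Sorted high to low: Iris 139; Judy 81; Vikram 72; Noah 59; Alice 21; Frank 18.
Iris has the top bid and wins; the price is the second-highest bid, 81.
Iris's payoff = 8 − 81 = -73. All other bidders lose, so their payoff is 0.

Payoffs: Noah 0, Frank 0, Alice 0, Vikram 0, Iris -73, Judy 0.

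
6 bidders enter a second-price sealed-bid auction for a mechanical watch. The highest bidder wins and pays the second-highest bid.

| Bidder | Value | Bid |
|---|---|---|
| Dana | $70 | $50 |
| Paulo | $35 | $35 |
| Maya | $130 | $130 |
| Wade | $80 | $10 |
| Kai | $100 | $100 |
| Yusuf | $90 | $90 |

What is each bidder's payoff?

Ordered from highest: Maya $130, then Kai $100, then Yusuf $90, then Dana $50, then Paulo $35, then Wade $10.
Maya has the top bid and wins; the price is the second-highest bid, $100.
Maya's payoff = $130 − $100 = $30. All other bidders lose, so their payoff is 0.

Dana $0, Paulo $0, Maya $30, Wade $0, Kai $0, Yusuf $0.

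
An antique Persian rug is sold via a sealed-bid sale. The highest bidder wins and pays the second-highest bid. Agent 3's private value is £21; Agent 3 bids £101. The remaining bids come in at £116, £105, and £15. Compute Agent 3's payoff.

Payoff = £0.

Highest competing bid: £116.
Agent 3's bid £101 is not the highest, so Agent 3 loses, pays nothing, and earns zero payoff.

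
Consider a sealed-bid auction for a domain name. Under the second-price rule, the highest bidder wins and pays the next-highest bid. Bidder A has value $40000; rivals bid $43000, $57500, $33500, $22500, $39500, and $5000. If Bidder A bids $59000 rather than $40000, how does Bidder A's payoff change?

Payoff change: -$17500.

The highest competing bid is $57500.
Bidding truthfully at $40000: the top bid is $57500 (a rival), so Bidder A loses. Payoff = $0.
Bidding $59000: Bidder A has the top bid, wins, and pays the second-highest bid $57500. Payoff = $40000 − $57500 = -$17500.
Change = -$17500 − $0 = -$17500.
This is the dominant-strategy logic: truthful bidding weakly beats any alternative.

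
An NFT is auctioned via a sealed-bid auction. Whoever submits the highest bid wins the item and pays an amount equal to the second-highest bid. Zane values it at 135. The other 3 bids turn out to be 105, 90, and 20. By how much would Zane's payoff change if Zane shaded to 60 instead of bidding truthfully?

-30

The highest competing bid is 105.
Bidding truthfully at 135: Zane has the top bid, wins, and pays the second-highest bid 105. Payoff = 135 − 105 = 30.
Bidding 60: the top bid is 105 (a rival), so Zane loses. Payoff = 0.
Change = 0 − 30 = -30.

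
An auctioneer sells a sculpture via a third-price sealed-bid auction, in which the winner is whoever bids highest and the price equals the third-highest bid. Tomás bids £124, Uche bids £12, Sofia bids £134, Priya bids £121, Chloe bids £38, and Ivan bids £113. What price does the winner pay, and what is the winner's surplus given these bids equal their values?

The winner pays £121 for a surplus of £13.

Ordered from highest: Sofia £134; Tomás £124; Priya £121; Ivan £113; Chloe £38; Uche £12.
Sofia is the highest bidder, so Sofia wins.
Under the third-price rule, the price is the third-highest bid: £121.
Surplus = £134 − £121 = £13.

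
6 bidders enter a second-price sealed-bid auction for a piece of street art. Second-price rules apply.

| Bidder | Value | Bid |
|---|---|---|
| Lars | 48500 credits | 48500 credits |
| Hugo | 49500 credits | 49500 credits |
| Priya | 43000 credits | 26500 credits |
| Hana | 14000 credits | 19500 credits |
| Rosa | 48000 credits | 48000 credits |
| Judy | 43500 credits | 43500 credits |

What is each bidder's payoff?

Lars 0 credits, Hugo 1000 credits, Priya 0 credits, Hana 0 credits, Rosa 0 credits, Judy 0 credits.

Ranking the bids: Hugo 49500 credits > Lars 48500 credits > Rosa 48000 credits > Judy 43500 credits > Priya 26500 credits > Hana 19500 credits.
Hugo has the top bid and wins; the price is the second-highest bid, 48500 credits.
Hugo's payoff = 49500 credits − 48500 credits = 1000 credits. All other bidders lose, so their payoff is 0.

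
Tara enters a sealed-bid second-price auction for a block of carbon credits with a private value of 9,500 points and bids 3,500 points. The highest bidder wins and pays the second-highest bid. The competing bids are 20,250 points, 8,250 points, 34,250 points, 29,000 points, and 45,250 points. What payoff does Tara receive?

Highest competing bid: 45,250 points.
Tara's bid 3,500 points is not the highest, so Tara loses, pays nothing, and earns zero payoff.

Tara's payoff: 0 points.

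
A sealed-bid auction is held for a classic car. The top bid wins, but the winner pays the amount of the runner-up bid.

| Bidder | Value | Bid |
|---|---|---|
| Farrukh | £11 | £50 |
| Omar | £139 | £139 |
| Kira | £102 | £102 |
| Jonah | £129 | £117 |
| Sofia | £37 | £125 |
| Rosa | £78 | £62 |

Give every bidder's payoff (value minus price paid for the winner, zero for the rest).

Farrukh £0, Omar £14, Kira £0, Jonah £0, Sofia £0, Rosa £0.

Sorted high to low: Omar £139 > Sofia £125 > Jonah £117 > Kira £102 > Rosa £62 > Farrukh £50.
Omar has the top bid and wins; the price is the second-highest bid, £125.
Omar's payoff = £139 − £125 = £14. All other bidders lose, so their payoff is 0.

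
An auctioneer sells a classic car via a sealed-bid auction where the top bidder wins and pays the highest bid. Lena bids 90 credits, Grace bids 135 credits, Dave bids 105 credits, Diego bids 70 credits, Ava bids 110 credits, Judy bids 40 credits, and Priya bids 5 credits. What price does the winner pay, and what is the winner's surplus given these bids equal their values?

Price 135 credits; surplus 0 credits.

Sorted high to low: Grace 135 credits; Ava 110 credits; Dave 105 credits; Lena 90 credits; Diego 70 credits; Judy 40 credits; Priya 5 credits.
Grace is the highest bidder, so Grace wins.
Under the first-price rule, the price is the highest bid: 135 credits.
Surplus = 135 credits − 135 credits = 0 credits.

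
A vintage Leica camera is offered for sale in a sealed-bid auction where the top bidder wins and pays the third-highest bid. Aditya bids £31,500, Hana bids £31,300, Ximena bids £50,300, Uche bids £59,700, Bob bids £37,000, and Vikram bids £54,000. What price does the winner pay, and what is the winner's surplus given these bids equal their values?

Ordered from highest: Uche £59,700, then Vikram £54,000, then Ximena £50,300, then Bob £37,000, then Aditya £31,500, then Hana £31,300.
Uche is the highest bidder, so Uche wins.
Under the third-price rule, the price is the third-highest bid: £50,300.
Surplus = £59,700 − £50,300 = £9,400.

Price £50,300; surplus £9,400.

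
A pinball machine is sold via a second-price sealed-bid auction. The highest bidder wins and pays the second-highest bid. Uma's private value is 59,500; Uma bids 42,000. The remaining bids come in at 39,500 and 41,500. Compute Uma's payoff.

Highest competing bid: 41,500.
Uma's bid 42,000 is the highest overall, so Uma wins and pays the second-highest bid, 41,500.
Payoff = value − price = 59,500 − 41,500 = 18,000.

Uma's payoff: 18,000.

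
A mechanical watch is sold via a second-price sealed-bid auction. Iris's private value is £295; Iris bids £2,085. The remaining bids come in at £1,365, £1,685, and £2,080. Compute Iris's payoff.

Iris's payoff: -£1,785.

Highest competing bid: £2,080.
Iris's bid £2,085 is the highest overall, so Iris wins and pays the second-highest bid, £2,080.
Payoff = value − price = £295 − £2,080 = -£1,785.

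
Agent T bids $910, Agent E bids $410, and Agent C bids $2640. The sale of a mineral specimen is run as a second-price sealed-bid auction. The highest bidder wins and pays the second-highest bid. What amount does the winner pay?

Ordered from highest: Agent C $2640; Agent T $910; Agent E $410.
Agent C has the highest bid, so Agent C wins.
The second-highest bid is $910, so that is what Agent C pays.

The winner pays $910.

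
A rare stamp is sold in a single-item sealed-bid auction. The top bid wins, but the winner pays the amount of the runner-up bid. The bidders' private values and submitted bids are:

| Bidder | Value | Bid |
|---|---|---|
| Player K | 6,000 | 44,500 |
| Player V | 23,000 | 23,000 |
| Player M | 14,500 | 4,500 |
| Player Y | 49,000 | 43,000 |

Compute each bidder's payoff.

Payoffs: Player K -37,000, Player V 0, Player M 0, Player Y 0.

Sorted high to low: Player K 44,500; Player Y 43,000; Player V 23,000; Player M 4,500.
Player K has the top bid and wins; the price is the second-highest bid, 43,000.
Player K's payoff = 6,000 − 43,000 = -37,000. All other bidders lose, so their payoff is 0.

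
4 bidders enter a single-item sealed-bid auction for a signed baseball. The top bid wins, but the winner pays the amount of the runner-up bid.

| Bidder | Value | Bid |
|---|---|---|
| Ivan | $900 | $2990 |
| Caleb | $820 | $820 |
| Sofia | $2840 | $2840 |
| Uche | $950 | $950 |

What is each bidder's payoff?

Ivan -$1940, Caleb $0, Sofia $0, Uche $0.

Ordered from highest: Ivan $2990 > Sofia $2840 > Uche $950 > Caleb $820.
Ivan has the top bid and wins; the price is the second-highest bid, $2840.
Ivan's payoff = $900 − $2840 = -$1940. All other bidders lose, so their payoff is 0.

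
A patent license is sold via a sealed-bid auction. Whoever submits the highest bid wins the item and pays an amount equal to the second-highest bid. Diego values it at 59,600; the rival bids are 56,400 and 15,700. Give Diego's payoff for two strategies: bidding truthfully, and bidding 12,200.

The highest competing bid is 56,400.
Bidding truthfully at 59,600: Diego has the top bid, wins, and pays the second-highest bid 56,400. Payoff = 59,600 − 56,400 = 3,200.
Bidding 12,200: the top bid is 56,400 (a rival), so Diego loses. Payoff = 0.
Deviating from a truthful bid can only lose payoff in a second-price auction — never gain.

Truthful: 3,200; alternative: 0.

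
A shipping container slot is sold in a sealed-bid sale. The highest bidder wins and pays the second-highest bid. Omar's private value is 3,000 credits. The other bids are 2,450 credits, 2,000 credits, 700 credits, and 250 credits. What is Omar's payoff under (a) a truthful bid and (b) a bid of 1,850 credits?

The highest competing bid is 2,450 credits.
Bidding truthfully at 3,000 credits: Omar has the top bid, wins, and pays the second-highest bid 2,450 credits. Payoff = 3,000 credits − 2,450 credits = 550 credits.
Bidding 1,850 credits: the top bid is 2,450 credits (a rival), so Omar loses. Payoff = 0 credits.

Truthful: 550 credits; alternative: 0 credits.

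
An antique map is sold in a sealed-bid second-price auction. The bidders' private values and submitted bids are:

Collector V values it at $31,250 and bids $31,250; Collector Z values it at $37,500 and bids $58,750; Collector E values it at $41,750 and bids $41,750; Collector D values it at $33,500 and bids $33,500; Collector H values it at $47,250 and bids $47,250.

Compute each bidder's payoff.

Collector V $0, Collector Z -$9,750, Collector E $0, Collector D $0, Collector H $0.

Ordered from highest: Collector Z $58,750, then Collector H $47,250, then Collector E $41,750, then Collector D $33,500, then Collector V $31,250.
Collector Z has the top bid and wins; the price is the second-highest bid, $47,250.
Collector Z's payoff = $37,500 − $47,250 = -$9,750. All other bidders lose, so their payoff is 0.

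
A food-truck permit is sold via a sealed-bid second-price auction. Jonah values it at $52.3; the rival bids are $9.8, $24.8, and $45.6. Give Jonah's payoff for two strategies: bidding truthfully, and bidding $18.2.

(a) $6.7  (b) $0.0

The highest competing bid is $45.6.
Bidding truthfully at $52.3: Jonah has the top bid, wins, and pays the second-highest bid $45.6. Payoff = $52.3 − $45.6 = $6.7.
Bidding $18.2: the top bid is $45.6 (a rival), so Jonah loses. Payoff = $0.0.
Deviating from a truthful bid can only lose payoff in a second-price auction — never gain.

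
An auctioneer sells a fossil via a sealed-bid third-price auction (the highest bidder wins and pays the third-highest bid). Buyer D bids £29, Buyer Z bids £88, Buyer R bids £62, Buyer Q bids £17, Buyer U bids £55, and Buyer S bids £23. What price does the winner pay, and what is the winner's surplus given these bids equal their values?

The winner pays £55 for a surplus of £33.

Sorted high to low: Buyer Z £88 > Buyer R £62 > Buyer U £55 > Buyer D £29 > Buyer S £23 > Buyer Q £17.
Buyer Z is the highest bidder, so Buyer Z wins.
Under the third-price rule, the price is the third-highest bid: £55.
Surplus = £88 − £55 = £33.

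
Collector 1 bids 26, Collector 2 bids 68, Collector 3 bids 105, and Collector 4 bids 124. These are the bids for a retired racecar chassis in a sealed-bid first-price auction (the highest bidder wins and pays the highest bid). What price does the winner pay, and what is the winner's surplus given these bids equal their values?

Bids in descending order: Collector 4 124, then Collector 3 105, then Collector 2 68, then Collector 1 26.
Collector 4 is the highest bidder, so Collector 4 wins.
Under the first-price rule, the price is the highest bid: 124.
Surplus = 124 − 124 = 0.

The winner pays 124 for a surplus of 0.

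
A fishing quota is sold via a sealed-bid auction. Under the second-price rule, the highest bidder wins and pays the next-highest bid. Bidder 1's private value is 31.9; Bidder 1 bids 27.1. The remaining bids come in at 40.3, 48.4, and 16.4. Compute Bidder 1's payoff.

Highest competing bid: 48.4.
Bidder 1's bid 27.1 is not the highest, so Bidder 1 loses, pays nothing, and earns zero payoff.

Payoff = 0.0.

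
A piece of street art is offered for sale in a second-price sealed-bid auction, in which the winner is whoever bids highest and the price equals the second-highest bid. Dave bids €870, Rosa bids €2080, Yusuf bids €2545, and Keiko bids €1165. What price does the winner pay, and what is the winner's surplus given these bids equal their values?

Ordered from highest: Yusuf €2545, then Rosa €2080, then Keiko €1165, then Dave €870.
Yusuf is the highest bidder, so Yusuf wins.
Under the second-price rule, the price is the second-highest bid: €2080.
Surplus = €2545 − €2080 = €465.

Price €2080; surplus €465.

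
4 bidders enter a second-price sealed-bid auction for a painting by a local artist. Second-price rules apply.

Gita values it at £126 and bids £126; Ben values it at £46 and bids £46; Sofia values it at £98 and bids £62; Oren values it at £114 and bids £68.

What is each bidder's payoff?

Gita £58, Ben £0, Sofia £0, Oren £0.

Sorted high to low: Gita £126 > Oren £68 > Sofia £62 > Ben £46.
Gita has the top bid and wins; the price is the second-highest bid, £68.
Gita's payoff = £126 − £68 = £58. All other bidders lose, so their payoff is 0.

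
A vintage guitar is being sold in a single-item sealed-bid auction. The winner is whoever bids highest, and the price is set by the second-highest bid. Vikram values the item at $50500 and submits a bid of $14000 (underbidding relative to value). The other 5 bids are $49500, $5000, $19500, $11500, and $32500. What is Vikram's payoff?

Payoff = $0.

Highest competing bid: $49500.
Vikram's bid $14000 is not the highest, so Vikram loses, pays nothing, and earns zero payoff.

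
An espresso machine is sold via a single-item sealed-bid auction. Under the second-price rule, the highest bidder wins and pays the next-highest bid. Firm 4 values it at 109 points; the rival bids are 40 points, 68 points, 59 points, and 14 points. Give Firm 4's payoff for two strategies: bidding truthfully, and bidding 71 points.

The highest competing bid is 68 points.
Bidding truthfully at 109 points: Firm 4 has the top bid, wins, and pays the second-highest bid 68 points. Payoff = 109 points − 68 points = 41 points.
Bidding 71 points: Firm 4 has the top bid, wins, and pays the second-highest bid 68 points. Payoff = 109 points − 68 points = 41 points.

Truthful: 41 points; alternative: 41 points.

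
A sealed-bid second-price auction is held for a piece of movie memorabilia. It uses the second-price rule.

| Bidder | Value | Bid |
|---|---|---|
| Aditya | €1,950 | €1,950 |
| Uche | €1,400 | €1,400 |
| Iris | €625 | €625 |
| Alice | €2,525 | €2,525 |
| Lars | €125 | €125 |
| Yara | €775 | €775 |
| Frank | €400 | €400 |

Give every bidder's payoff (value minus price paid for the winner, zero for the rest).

Ranking the bids: Alice €2,525, then Aditya €1,950, then Uche €1,400, then Yara €775, then Iris €625, then Frank €400, then Lars €125.
Alice has the top bid and wins; the price is the second-highest bid, €1,950.
Alice's payoff = €2,525 − €1,950 = €575. All other bidders lose, so their payoff is 0.

Aditya €0, Uche €0, Iris €0, Alice €575, Lars €0, Yara €0, Frank €0.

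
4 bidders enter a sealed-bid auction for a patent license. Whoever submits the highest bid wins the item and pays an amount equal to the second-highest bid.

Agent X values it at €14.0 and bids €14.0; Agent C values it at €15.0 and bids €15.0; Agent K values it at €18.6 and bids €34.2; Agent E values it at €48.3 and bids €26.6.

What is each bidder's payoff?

Sorted high to low: Agent K €34.2 > Agent E €26.6 > Agent C €15.0 > Agent X €14.0.
Agent K has the top bid and wins; the price is the second-highest bid, €26.6.
Agent K's payoff = €18.6 − €26.6 = -€8.0. All other bidders lose, so their payoff is 0.

Payoffs: Agent X €0.0, Agent C €0.0, Agent K -€8.0, Agent E €0.0.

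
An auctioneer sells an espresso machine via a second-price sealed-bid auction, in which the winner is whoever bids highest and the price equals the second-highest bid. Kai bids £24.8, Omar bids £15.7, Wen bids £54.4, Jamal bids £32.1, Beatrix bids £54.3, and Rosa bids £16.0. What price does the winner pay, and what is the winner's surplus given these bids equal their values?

Price £54.3; surplus £0.1.

Bids in descending order: Wen £54.4, then Beatrix £54.3, then Jamal £32.1, then Kai £24.8, then Rosa £16.0, then Omar £15.7.
Wen is the highest bidder, so Wen wins.
Under the second-price rule, the price is the second-highest bid: £54.3.
Surplus = £54.4 − £54.3 = £0.1.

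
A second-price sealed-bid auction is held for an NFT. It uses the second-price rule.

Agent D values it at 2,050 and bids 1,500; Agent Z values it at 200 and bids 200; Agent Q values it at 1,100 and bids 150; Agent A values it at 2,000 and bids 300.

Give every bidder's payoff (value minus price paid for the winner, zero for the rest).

Ranking the bids: Agent D 1,500, then Agent A 300, then Agent Z 200, then Agent Q 150.
Agent D has the top bid and wins; the price is the second-highest bid, 300.
Agent D's payoff = 2,050 − 300 = 1,750. All other bidders lose, so their payoff is 0.

Agent D 1,750, Agent Z 0, Agent Q 0, Agent A 0.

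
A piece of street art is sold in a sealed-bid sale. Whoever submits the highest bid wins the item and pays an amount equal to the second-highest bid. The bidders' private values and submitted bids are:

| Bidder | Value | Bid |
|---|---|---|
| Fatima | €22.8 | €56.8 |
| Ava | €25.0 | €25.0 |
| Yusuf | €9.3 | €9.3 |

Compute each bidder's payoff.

Fatima -€2.2, Ava €0.0, Yusuf €0.0.

Ordered from highest: Fatima €56.8 > Ava €25.0 > Yusuf €9.3.
Fatima has the top bid and wins; the price is the second-highest bid, €25.0.
Fatima's payoff = €22.8 − €25.0 = -€2.2. All other bidders lose, so their payoff is 0.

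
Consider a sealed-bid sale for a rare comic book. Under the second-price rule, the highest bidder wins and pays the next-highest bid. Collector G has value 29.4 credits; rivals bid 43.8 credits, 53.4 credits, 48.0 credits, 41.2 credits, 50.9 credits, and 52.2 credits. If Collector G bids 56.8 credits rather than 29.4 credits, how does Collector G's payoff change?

The highest competing bid is 53.4 credits.
Bidding truthfully at 29.4 credits: the top bid is 53.4 credits (a rival), so Collector G loses. Payoff = 0.0 credits.
Bidding 56.8 credits: Collector G has the top bid, wins, and pays the second-highest bid 53.4 credits. Payoff = 29.4 credits − 53.4 credits = -24.0 credits.
Change = -24.0 credits − 0.0 credits = -24.0 credits.

Change in payoff: -24.0 credits.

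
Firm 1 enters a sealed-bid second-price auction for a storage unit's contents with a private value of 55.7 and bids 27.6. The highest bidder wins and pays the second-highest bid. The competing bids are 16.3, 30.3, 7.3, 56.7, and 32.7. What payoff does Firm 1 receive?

Highest competing bid: 56.7.
Firm 1's bid 27.6 is not the highest, so Firm 1 loses, pays nothing, and earns zero payoff.

Payoff = 0.0.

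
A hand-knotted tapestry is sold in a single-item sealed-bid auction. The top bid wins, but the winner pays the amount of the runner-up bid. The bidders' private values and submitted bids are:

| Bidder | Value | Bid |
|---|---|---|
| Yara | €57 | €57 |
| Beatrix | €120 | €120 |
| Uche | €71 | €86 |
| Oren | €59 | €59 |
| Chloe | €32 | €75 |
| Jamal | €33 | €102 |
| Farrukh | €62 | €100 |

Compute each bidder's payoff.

Payoffs: Yara €0, Beatrix €18, Uche €0, Oren €0, Chloe €0, Jamal €0, Farrukh €0.

Bids in descending order: Beatrix €120, then Jamal €102, then Farrukh €100, then Uche €86, then Chloe €75, then Oren €59, then Yara €57.
Beatrix has the top bid and wins; the price is the second-highest bid, €102.
Beatrix's payoff = €120 − €102 = €18. All other bidders lose, so their payoff is 0.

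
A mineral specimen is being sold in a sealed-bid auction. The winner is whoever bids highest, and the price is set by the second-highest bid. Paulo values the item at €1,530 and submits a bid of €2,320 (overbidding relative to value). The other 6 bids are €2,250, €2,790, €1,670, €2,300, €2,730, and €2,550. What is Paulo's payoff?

Highest competing bid: €2,790.
Paulo's bid €2,320 is not the highest, so Paulo loses, pays nothing, and earns zero payoff.

Paulo's payoff: €0.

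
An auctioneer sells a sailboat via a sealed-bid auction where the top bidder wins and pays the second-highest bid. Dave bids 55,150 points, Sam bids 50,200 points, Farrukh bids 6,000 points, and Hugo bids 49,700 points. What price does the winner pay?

Ordered from highest: Dave 55,150 points, then Sam 50,200 points, then Hugo 49,700 points, then Farrukh 6,000 points.
Dave is the highest bidder, so Dave wins.
Under the second-price rule, the price is the second-highest bid: 50,200 points.

The winner pays 50,200 points.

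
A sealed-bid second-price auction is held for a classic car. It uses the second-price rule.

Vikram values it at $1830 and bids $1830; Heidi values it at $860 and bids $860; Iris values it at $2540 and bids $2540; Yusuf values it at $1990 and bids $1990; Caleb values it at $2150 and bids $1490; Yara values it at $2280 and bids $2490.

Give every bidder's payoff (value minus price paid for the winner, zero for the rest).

Ranking the bids: Iris $2540, then Yara $2490, then Yusuf $1990, then Vikram $1830, then Caleb $1490, then Heidi $860.
Iris has the top bid and wins; the price is the second-highest bid, $2490.
Iris's payoff = $2540 − $2490 = $50. All other bidders lose, so their payoff is 0.

Vikram $0, Heidi $0, Iris $50, Yusuf $0, Caleb $0, Yara $0.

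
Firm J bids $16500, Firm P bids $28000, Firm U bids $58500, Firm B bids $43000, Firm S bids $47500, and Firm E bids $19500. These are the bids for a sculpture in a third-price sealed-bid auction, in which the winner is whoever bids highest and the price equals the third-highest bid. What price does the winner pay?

Price paid: $43000.

Ranking the bids: Firm U $58500, then Firm S $47500, then Firm B $43000, then Firm P $28000, then Firm E $19500, then Firm J $16500.
Firm U is the highest bidder, so Firm U wins.
Under the third-price rule, the price is the third-highest bid: $43000.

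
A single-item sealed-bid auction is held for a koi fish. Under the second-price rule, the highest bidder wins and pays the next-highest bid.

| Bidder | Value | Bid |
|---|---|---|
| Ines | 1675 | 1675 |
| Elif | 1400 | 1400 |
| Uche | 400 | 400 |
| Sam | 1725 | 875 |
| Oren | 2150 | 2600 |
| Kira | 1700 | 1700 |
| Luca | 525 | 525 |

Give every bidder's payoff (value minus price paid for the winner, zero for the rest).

Payoffs: Ines 0, Elif 0, Uche 0, Sam 0, Oren 450, Kira 0, Luca 0.

Bids in descending order: Oren 2600 > Kira 1700 > Ines 1675 > Elif 1400 > Sam 875 > Luca 525 > Uche 400.
Oren has the top bid and wins; the price is the second-highest bid, 1700.
Oren's payoff = 2150 − 1700 = 450. All other bidders lose, so their payoff is 0.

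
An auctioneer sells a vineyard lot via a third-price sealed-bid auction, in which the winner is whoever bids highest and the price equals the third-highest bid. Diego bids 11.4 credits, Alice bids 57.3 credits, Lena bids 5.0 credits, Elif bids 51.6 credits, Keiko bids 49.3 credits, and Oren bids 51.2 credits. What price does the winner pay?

Ranking the bids: Alice 57.3 credits, then Elif 51.6 credits, then Oren 51.2 credits, then Keiko 49.3 credits, then Diego 11.4 credits, then Lena 5.0 credits.
Alice is the highest bidder, so Alice wins.
Under the third-price rule, the price is the third-highest bid: 51.2 credits.

Price paid: 51.2 credits.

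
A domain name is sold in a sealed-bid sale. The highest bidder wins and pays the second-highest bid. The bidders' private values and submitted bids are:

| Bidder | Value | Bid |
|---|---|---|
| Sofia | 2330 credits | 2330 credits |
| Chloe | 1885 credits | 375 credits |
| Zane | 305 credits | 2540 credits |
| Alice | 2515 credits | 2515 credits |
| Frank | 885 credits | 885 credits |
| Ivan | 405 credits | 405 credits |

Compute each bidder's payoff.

Bids in descending order: Zane 2540 credits, then Alice 2515 credits, then Sofia 2330 credits, then Frank 885 credits, then Ivan 405 credits, then Chloe 375 credits.
Zane has the top bid and wins; the price is the second-highest bid, 2515 credits.
Zane's payoff = 305 credits − 2515 credits = -2210 credits. All other bidders lose, so their payoff is 0.

Payoffs: Sofia 0 credits, Chloe 0 credits, Zane -2210 credits, Alice 0 credits, Frank 0 credits, Ivan 0 credits.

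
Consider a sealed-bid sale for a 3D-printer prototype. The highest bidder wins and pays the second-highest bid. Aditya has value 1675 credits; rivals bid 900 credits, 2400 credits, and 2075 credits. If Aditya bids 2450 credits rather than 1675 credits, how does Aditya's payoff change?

The highest competing bid is 2400 credits.
Bidding truthfully at 1675 credits: the top bid is 2400 credits (a rival), so Aditya loses. Payoff = 0 credits.
Bidding 2450 credits: Aditya has the top bid, wins, and pays the second-highest bid 2400 credits. Payoff = 1675 credits − 2400 credits = -725 credits.
Change = -725 credits − 0 credits = -725 credits.

-725 credits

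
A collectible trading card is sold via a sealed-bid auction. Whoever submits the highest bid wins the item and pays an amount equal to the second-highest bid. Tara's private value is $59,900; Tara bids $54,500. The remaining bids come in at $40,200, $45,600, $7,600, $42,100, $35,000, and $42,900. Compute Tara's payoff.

Highest competing bid: $45,600.
Tara's bid $54,500 is the highest overall, so Tara wins and pays the second-highest bid, $45,600.
Payoff = value − price = $59,900 − $45,600 = $14,300.

$14,300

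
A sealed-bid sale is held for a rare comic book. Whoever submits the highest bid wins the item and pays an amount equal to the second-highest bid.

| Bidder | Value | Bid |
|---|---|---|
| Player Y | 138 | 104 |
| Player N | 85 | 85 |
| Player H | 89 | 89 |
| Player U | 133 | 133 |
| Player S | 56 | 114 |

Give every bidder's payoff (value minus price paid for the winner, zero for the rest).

Payoffs: Player Y 0, Player N 0, Player H 0, Player U 19, Player S 0.

Sorted high to low: Player U 133, then Player S 114, then Player Y 104, then Player H 89, then Player N 85.
Player U has the top bid and wins; the price is the second-highest bid, 114.
Player U's payoff = 133 − 114 = 19. All other bidders lose, so their payoff is 0.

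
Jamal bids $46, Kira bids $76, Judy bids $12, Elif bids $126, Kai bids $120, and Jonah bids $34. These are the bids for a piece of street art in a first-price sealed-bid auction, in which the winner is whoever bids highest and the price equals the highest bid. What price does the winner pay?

Ordered from highest: Elif $126 > Kai $120 > Kira $76 > Jamal $46 > Jonah $34 > Judy $12.
Elif is the highest bidder, so Elif wins.
Under the first-price rule, the price is the highest bid: $126.

The winner pays $126.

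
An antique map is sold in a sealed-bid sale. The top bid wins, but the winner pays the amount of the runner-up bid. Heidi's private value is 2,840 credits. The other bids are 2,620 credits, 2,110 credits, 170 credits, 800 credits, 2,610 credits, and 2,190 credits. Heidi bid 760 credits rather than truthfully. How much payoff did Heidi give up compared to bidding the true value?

Payoff forgone: 220 credits.

The highest competing bid is 2,620 credits.
Bidding truthfully at 2,840 credits: Heidi has the top bid, wins, and pays the second-highest bid 2,620 credits. Payoff = 2,840 credits − 2,620 credits = 220 credits.
Bidding 760 credits: the top bid is 2,620 credits (a rival), so Heidi loses. Payoff = 0 credits.
Regret = truthful payoff − actual payoff = 220 credits − 0 credits = 220 credits.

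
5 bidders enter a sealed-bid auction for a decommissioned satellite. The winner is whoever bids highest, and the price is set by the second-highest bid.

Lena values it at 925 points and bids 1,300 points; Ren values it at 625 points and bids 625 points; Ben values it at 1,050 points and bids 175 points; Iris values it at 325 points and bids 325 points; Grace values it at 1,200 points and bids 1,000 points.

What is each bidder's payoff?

Ordered from highest: Lena 1,300 points, then Grace 1,000 points, then Ren 625 points, then Iris 325 points, then Ben 175 points.
Lena has the top bid and wins; the price is the second-highest bid, 1,000 points.
Lena's payoff = 925 points − 1,000 points = -75 points. All other bidders lose, so their payoff is 0.

Lena -75 points, Ren 0 points, Ben 0 points, Iris 0 points, Grace 0 points.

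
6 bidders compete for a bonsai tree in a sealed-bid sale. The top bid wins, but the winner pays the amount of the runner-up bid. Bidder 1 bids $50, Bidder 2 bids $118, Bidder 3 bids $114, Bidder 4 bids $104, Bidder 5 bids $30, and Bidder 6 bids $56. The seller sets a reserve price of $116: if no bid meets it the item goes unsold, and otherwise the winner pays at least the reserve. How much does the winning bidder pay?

$116

Sorted high to low: Bidder 2 $118 > Bidder 3 $114 > Bidder 4 $104 > Bidder 6 $56 > Bidder 1 $50 > Bidder 5 $30.
Bidder 2 has the highest bid, so Bidder 2 wins.
The second-highest bid is $114, but the reserve $116 is higher, so the price is the reserve.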